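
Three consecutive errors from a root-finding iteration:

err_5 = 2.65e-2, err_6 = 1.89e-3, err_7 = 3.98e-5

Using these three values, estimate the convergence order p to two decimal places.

1.46

p ≈ ln(err_7/err_6) / ln(err_6/err_5)
  = ln(3.98e-5/1.89e-3) / ln(1.89e-3/2.65e-2)
  = ln(0.0210582) / ln(0.0713208)
  = -3.86047 / -2.64057 ≈ 1.46198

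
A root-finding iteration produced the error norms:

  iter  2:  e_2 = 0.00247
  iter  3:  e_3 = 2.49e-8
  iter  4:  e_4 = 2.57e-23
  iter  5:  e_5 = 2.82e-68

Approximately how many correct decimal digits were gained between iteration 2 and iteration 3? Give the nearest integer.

5

Digits gained ≈ log₁₀(e_2/e_3) = log₁₀(0.00247/2.49e-8) = log₁₀(99196.8) ≈ 4.996.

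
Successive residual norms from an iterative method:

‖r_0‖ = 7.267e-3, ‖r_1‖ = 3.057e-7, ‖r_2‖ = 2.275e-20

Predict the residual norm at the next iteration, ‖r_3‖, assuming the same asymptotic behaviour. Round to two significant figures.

First estimate the order: p ≈ ln(‖r_2‖/‖r_1‖) / ln(‖r_1‖/‖r_0‖) = ln(2.275e-20/3.057e-7)/ln(3.057e-7/7.267e-3) = ln(7.44194e-14)/ln(4.20669e-05) ≈ 3.0000.
Then ‖r_3‖ ≈ ‖r_2‖·(‖r_2‖/‖r_1‖)^p = 2.275e-20·(7.44194e-14)^3.0000 = 2.275e-20·4.12153e-40 ≈ 9.376e-60.

9.4e-60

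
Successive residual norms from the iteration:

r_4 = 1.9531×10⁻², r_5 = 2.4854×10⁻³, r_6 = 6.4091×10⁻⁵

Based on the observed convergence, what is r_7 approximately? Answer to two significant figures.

First estimate the order: p ≈ ln(r_6/r_5) / ln(r_5/r_4) = ln(6.4091×10⁻⁵/2.4854×10⁻³)/ln(2.4854×10⁻³/1.9531×10⁻²) = ln(0.025787)/ln(0.127254) ≈ 1.7743.
Then r_7 ≈ r_6·(r_6/r_5)^p = 6.4091×10⁻⁵·(0.025787)^1.7743 = 6.4091×10⁻⁵·0.00151827 ≈ 9.731e-08.

9.7e-8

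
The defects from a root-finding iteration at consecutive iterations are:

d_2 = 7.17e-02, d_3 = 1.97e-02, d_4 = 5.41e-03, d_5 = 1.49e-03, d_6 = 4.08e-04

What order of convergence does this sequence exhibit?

1

Consecutive ratios: d_6/d_5 = 4.08e-04/1.49e-03 = 0.273826, d_5/d_4 = 1.49e-03/5.41e-03 = 0.275416.
p ≈ ln(0.273826)/ln(0.275416) = -1.2953/-1.2895 ≈ 1.00.
So the convergence is linear (order 1).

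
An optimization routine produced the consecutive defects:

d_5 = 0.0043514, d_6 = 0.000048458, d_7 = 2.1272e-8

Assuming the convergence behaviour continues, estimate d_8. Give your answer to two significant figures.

First estimate the order: p ≈ ln(d_7/d_6) / ln(d_6/d_5) = ln(2.1272e-8/0.000048458)/ln(0.000048458/0.0043514) = ln(0.000438978)/ln(0.0111362) ≈ 1.7189.
Then d_8 ≈ d_7·(d_7/d_6)^p = 2.1272e-8·(0.000438978)^1.7189 = 2.1272e-8·1.69315e-06 ≈ 3.602e-14.

3.6e-14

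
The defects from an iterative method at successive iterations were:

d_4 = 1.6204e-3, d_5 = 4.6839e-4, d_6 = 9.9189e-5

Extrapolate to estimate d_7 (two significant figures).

1.4e-5

First estimate the order: p ≈ ln(d_6/d_5) / ln(d_5/d_4) = ln(9.9189e-5/4.6839e-4)/ln(4.6839e-4/1.6204e-3) = ln(0.211766)/ln(0.289058) ≈ 1.2507.
Then d_7 ≈ d_6·(d_6/d_5)^p = 9.9189e-5·(0.211766)^1.2507 = 9.9189e-5·0.143499 ≈ 1.423e-05.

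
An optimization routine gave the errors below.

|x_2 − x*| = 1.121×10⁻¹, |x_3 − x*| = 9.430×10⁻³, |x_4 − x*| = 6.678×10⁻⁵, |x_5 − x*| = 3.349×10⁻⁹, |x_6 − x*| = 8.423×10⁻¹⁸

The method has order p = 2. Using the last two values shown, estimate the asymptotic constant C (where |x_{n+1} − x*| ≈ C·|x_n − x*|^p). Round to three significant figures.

C ≈ |x_6 − x*| / |x_5 − x*|^2
  = 8.423×10⁻¹⁸ / (3.349×10⁻⁹)^2
  = 8.423×10⁻¹⁸ / 1.12158e-17 ≈ 0.75099

0.751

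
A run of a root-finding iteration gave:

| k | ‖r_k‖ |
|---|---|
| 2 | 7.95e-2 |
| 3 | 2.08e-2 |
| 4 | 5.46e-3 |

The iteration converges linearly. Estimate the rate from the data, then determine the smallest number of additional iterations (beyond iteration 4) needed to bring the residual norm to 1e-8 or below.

10

Rate ρ ≈ ‖r_4‖/‖r_3‖ = 5.46e-3/2.08e-2 = 0.2625.
After j more steps, ‖r_{4+j}‖ ≈ 5.46e-3·ρ^j; need ρ^j ≤ 1e-8/5.46e-3 = 1.8315e-06.
j ≥ ln(1.8315e-06)/ln(0.2625) = -13.2104/-1.33750 = 9.877.
So 10 more iterations are needed.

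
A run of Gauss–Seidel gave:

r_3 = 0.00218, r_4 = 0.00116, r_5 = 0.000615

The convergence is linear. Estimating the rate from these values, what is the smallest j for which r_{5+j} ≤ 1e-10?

Rate ρ ≈ r_5/r_4 = 0.000615/0.00116 = 0.5302.
After j more steps, r_{5+j} ≈ 0.000615·ρ^j; need ρ^j ≤ 1e-10/0.000615 = 1.62602e-07.
j ≥ ln(1.62602e-07)/ln(0.5302) = -15.6320/-0.63450 = 24.637.
So 25 more iterations are needed.

25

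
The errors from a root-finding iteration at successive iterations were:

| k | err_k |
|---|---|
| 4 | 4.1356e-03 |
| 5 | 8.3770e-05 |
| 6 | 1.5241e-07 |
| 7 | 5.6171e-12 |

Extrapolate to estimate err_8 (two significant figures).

3.8e-19

First estimate the order: p ≈ ln(err_7/err_6) / ln(err_6/err_5) = ln(5.6171e-12/1.5241e-07)/ln(1.5241e-07/8.3770e-05) = ln(3.68552e-05)/ln(0.00181939) ≈ 1.6180.
Then err_8 ≈ err_7·(err_7/err_6)^p = 5.6171e-12·(3.68552e-05)^1.6180 = 5.6171e-12·6.70803e-08 ≈ 3.768e-19.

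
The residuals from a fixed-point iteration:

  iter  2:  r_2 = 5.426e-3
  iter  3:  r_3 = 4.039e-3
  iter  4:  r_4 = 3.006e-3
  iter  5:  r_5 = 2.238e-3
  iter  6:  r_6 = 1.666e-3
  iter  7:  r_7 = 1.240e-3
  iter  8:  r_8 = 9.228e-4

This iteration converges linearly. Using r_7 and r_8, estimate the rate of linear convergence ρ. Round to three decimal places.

0.744

ρ ≈ r_8/r_7 = 9.228e-4/1.240e-3 = 0.74419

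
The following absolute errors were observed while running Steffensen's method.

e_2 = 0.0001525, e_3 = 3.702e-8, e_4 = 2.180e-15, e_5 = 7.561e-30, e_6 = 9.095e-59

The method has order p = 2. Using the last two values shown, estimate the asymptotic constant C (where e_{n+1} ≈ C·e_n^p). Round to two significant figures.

C ≈ e_6 / e_5^2
  = 9.095e-59 / (7.561e-30)^2
  = 9.095e-59 / 5.71687e-59 ≈ 1.5909

1.6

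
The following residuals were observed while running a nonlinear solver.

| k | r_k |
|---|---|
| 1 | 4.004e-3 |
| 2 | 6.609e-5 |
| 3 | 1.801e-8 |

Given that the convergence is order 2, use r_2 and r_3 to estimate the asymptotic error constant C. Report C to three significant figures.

4.12

C ≈ r_3 / r_2^2
  = 1.801e-8 / (6.609e-5)^2
  = 1.801e-8 / 4.36789e-09 ≈ 4.1233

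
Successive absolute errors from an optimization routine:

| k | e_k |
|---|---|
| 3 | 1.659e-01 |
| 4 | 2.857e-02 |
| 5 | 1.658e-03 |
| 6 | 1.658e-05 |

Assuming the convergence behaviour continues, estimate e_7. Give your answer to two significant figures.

9.6e-9

First estimate the order: p ≈ ln(e_6/e_5) / ln(e_5/e_4) = ln(1.658e-05/1.658e-03)/ln(1.658e-03/2.857e-02) = ln(0.01)/ln(0.0580329) ≈ 1.6177.
Then e_7 ≈ e_6·(e_6/e_5)^p = 1.658e-05·(0.01)^1.6177 = 1.658e-05·0.000581567 ≈ 9.642e-09.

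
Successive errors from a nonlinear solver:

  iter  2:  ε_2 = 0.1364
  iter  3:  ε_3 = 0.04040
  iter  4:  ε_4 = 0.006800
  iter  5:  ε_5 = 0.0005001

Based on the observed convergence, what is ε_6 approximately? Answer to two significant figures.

First estimate the order: p ≈ ln(ε_5/ε_4) / ln(ε_4/ε_3) = ln(0.0005001/0.006800)/ln(0.006800/0.04040) = ln(0.0735441)/ln(0.168317) ≈ 1.4647.
Then ε_6 ≈ ε_5·(ε_5/ε_4)^p = 0.0005001·(0.0735441)^1.4647 = 0.0005001·0.0218692 ≈ 1.094e-05.

1.1e-5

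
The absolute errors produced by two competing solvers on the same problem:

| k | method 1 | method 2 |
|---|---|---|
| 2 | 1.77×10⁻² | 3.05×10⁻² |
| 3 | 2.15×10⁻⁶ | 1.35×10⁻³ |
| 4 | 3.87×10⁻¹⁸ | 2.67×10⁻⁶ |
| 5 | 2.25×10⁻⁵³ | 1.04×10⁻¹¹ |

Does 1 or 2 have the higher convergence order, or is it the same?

1

Method 1: p ≈ ln(2.25×10⁻⁵³/3.87×10⁻¹⁸)/ln(3.87×10⁻¹⁸/2.15×10⁻⁶) ≈ 3.00.
Method 2: p ≈ ln(1.04×10⁻¹¹/2.67×10⁻⁶)/ln(2.67×10⁻⁶/1.35×10⁻³) ≈ 2.00.
Method 1 has the higher order (≈3.0 vs ≈2.0).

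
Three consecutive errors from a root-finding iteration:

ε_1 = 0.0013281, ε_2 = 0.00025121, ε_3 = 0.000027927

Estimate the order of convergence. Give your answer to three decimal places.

p ≈ ln(ε_3/ε_2) / ln(ε_2/ε_1)
  = ln(0.000027927/0.00025121) / ln(0.00025121/0.0013281)
  = ln(0.11117) / ln(0.18915)
  = -2.196695 / -1.665215 ≈ 1.319166

1.319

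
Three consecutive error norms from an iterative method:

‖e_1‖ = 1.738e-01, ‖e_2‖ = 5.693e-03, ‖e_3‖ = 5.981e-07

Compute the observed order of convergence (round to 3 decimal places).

2.680

p ≈ ln(‖e_3‖/‖e_2‖) / ln(‖e_2‖/‖e_1‖)
  = ln(5.981e-07/5.693e-03) / ln(5.693e-03/1.738e-01)
  = ln(0.000105059) / ln(0.032756)
  = -9.160988 / -3.418669 ≈ 2.679694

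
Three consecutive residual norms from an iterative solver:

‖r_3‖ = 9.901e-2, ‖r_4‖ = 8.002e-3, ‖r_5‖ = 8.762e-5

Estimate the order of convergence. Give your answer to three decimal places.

p ≈ ln(‖r_5‖/‖r_4‖) / ln(‖r_4‖/‖r_3‖)
  = ln(8.762e-5/8.002e-3) / ln(8.002e-3/9.901e-2)
  = ln(0.0109498) / ln(0.0808201)
  = -4.514434 / -2.515530 ≈ 1.794625

1.795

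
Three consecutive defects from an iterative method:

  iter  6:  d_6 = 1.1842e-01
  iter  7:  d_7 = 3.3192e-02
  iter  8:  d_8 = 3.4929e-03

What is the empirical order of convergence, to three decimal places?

p ≈ ln(d_8/d_7) / ln(d_7/d_6)
  = ln(3.4929e-03/3.3192e-02) / ln(3.3192e-02/1.1842e-01)
  = ln(0.105233) / ln(0.28029)
  = -2.251578 / -1.271930 ≈ 1.770206

1.770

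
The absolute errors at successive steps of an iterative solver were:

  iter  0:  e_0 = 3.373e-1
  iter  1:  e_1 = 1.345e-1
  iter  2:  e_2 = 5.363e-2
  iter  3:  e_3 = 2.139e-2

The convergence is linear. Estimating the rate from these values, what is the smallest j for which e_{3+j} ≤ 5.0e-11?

Rate ρ ≈ e_3/e_2 = 2.139e-2/5.363e-2 = 0.3988.
After j more steps, e_{3+j} ≈ 2.139e-2·ρ^j; need ρ^j ≤ 5.0e-11/2.139e-2 = 2.33754e-09.
j ≥ ln(2.33754e-09)/ln(0.3988) = -19.8742/-0.91930 = 21.619.
So 22 more iterations are needed.

22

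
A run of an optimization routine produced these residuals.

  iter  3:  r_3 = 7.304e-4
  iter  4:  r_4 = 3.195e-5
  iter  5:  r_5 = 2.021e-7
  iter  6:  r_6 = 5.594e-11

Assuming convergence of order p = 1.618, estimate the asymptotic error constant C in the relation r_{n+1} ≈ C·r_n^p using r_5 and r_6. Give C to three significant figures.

3.80

C ≈ r_6 / r_5^1.618
  = 5.594e-11 / (2.021e-7)^1.618
  = 5.594e-11 / 1.47369e-11 ≈ 3.7959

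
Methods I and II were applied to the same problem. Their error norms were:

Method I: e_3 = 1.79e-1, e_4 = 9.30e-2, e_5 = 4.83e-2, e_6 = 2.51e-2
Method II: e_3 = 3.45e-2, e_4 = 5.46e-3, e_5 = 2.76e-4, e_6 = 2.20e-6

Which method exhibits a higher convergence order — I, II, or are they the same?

Method I: p ≈ ln(2.51e-2/4.83e-2)/ln(4.83e-2/9.30e-2) ≈ 1.00.
Method II: p ≈ ln(2.20e-6/2.76e-4)/ln(2.76e-4/5.46e-3) ≈ 1.62.
Method II has the higher order (≈1.6 vs ≈1.0).

II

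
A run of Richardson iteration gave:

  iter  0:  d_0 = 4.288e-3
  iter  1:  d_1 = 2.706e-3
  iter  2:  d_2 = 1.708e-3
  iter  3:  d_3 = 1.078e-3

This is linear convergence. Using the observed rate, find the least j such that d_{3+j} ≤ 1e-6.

Rate ρ ≈ d_3/d_2 = 1.078e-3/1.708e-3 = 0.6311.
After j more steps, d_{3+j} ≈ 1.078e-3·ρ^j; need ρ^j ≤ 1e-6/1.078e-3 = 0.000927644.
j ≥ ln(0.000927644)/ln(0.6311) = -6.9829/-0.46029 = 15.171.
So 16 more iterations are needed.

16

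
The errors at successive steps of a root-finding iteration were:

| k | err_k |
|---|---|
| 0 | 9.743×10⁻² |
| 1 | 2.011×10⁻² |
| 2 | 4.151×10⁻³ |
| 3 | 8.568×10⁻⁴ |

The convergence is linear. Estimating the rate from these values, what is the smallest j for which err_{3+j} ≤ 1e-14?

16

Rate ρ ≈ err_3/err_2 = 8.568×10⁻⁴/4.151×10⁻³ = 0.2064.
After j more steps, err_{3+j} ≈ 8.568×10⁻⁴·ρ^j; need ρ^j ≤ 1e-14/8.568×10⁻⁴ = 1.16713e-11.
j ≥ ln(1.16713e-11)/ln(0.2064) = -25.1739/-1.57794 = 15.954.
So 16 more iterations are needed.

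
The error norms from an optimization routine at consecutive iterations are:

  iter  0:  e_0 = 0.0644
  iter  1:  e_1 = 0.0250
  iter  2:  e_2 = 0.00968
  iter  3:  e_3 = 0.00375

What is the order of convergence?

1

Consecutive ratios: e_3/e_2 = 0.00375/0.00968 = 0.387397, e_2/e_1 = 0.00968/0.0250 = 0.3872.
p ≈ ln(0.387397)/ln(0.3872) = -0.9483/-0.9488 ≈ 1.00.
So the convergence is linear (order 1).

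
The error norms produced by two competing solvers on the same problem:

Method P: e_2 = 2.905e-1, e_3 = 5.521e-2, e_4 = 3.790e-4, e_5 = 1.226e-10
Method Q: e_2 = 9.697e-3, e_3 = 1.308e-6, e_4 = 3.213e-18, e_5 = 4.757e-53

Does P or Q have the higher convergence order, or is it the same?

Method P: p ≈ ln(1.226e-10/3.790e-4)/ln(3.790e-4/5.521e-2) ≈ 3.00.
Method Q: p ≈ ln(4.757e-53/3.213e-18)/ln(3.213e-18/1.308e-6) ≈ 3.00.
Both orders ≈ 3.0 — effectively the same.

same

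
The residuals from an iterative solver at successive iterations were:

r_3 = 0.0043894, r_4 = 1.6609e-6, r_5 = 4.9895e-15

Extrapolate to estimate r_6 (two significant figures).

3.0e-36

First estimate the order: p ≈ ln(r_5/r_4) / ln(r_4/r_3) = ln(4.9895e-15/1.6609e-6)/ln(1.6609e-6/0.0043894) = ln(3.00409e-09)/ln(0.000378389) ≈ 2.4904.
Then r_6 ≈ r_5·(r_5/r_4)^p = 4.9895e-15·(3.00409e-09)^2.4904 = 4.9895e-15·5.97168e-22 ≈ 2.98e-36.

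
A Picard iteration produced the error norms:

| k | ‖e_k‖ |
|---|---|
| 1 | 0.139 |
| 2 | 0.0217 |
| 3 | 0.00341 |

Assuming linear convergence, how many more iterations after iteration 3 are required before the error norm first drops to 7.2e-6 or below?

4

Rate ρ ≈ ‖e_3‖/‖e_2‖ = 0.00341/0.0217 = 0.1571.
After j more steps, ‖e_{3+j}‖ ≈ 0.00341·ρ^j; need ρ^j ≤ 7.2e-6/0.00341 = 0.00211144.
j ≥ ln(0.00211144)/ln(0.1571) = -6.1604/-1.85087 = 3.328.
So 4 more iterations are needed.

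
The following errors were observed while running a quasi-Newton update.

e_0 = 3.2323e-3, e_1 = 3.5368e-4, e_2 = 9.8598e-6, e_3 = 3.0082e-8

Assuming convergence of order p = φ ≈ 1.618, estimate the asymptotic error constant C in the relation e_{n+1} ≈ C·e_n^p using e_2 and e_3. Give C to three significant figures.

3.79

C ≈ e_3 / e_2^1.618
  = 3.0082e-8 / (9.8598e-6)^1.618
  = 3.0082e-8 / 7.94472e-09 ≈ 3.7864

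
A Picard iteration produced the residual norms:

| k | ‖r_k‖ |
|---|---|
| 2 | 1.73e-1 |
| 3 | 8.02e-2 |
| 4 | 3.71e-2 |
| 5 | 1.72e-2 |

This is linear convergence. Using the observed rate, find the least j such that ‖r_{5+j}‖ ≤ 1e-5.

Rate ρ ≈ ‖r_5‖/‖r_4‖ = 1.72e-2/3.71e-2 = 0.4636.
After j more steps, ‖r_{5+j}‖ ≈ 1.72e-2·ρ^j; need ρ^j ≤ 1e-5/1.72e-2 = 0.000581395.
j ≥ ln(0.000581395)/ln(0.4636) = -7.4501/-0.76873 = 9.691.
So 10 more iterations are needed.

10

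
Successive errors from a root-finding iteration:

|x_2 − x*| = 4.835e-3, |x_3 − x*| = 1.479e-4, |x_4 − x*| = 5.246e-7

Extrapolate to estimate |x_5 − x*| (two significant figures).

First estimate the order: p ≈ ln(|x_4 − x*|/|x_3 − x*|) / ln(|x_3 − x*|/|x_2 − x*|) = ln(5.246e-7/1.479e-4)/ln(1.479e-4/4.835e-3) = ln(0.00354699)/ln(0.0305895) ≈ 1.6179.
Then |x_5 − x*| ≈ |x_4 − x*|·(|x_4 − x*|/|x_3 − x*|)^p = 5.246e-7·(0.00354699)^1.6179 = 5.246e-7·0.000108622 ≈ 5.698e-11.

5.7e-11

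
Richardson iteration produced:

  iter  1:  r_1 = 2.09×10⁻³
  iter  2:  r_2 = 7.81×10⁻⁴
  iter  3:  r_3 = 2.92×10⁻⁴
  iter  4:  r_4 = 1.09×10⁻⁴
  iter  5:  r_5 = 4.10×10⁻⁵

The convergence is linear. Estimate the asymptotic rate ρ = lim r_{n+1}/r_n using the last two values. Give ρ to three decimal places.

ρ ≈ r_5/r_4 = 4.10×10⁻⁵/1.09×10⁻⁴ = 0.37615

0.376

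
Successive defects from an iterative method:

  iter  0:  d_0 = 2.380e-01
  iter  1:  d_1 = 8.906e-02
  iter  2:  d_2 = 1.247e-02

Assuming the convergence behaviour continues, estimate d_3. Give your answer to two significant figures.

2.4e-4

First estimate the order: p ≈ ln(d_2/d_1) / ln(d_1/d_0) = ln(1.247e-02/8.906e-02)/ln(8.906e-02/2.380e-01) = ln(0.140018)/ln(0.374202) ≈ 2.0001.
Then d_3 ≈ d_2·(d_2/d_1)^p = 1.247e-02·(0.140018)^2.0001 = 1.247e-02·0.0196012 ≈ 0.0002444.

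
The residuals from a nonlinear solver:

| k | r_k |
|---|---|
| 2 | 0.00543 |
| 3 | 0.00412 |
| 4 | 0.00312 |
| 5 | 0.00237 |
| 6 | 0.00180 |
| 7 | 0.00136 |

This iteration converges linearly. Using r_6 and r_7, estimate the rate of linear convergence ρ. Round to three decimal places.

0.756

ρ ≈ r_7/r_6 = 0.00136/0.00180 = 0.75556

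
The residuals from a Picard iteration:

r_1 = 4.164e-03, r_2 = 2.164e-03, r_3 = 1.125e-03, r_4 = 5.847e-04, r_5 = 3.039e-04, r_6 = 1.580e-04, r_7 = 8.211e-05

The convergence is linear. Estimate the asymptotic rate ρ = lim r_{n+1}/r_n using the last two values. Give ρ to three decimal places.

ρ ≈ r_7/r_6 = 8.211e-05/1.580e-04 = 0.51968

0.520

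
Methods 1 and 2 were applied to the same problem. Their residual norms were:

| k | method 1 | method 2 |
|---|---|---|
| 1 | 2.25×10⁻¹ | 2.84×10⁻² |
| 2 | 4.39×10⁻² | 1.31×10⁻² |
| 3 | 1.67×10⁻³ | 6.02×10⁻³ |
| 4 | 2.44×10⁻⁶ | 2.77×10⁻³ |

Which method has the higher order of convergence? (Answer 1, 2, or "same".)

1

Method 1: p ≈ ln(2.44×10⁻⁶/1.67×10⁻³)/ln(1.67×10⁻³/4.39×10⁻²) ≈ 2.00.
Method 2: p ≈ ln(2.77×10⁻³/6.02×10⁻³)/ln(6.02×10⁻³/1.31×10⁻²) ≈ 1.00.
Method 1 has the higher order (≈2.0 vs ≈1.0).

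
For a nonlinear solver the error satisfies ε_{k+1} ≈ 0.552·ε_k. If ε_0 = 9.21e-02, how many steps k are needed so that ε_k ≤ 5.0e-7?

After k steps, ε_k ≈ 9.21e-02·0.552^k.
Need 0.552^k ≤ 5.0e-7/9.21e-02 = 5.42888e-06.
k ≥ ln(5.42888e-06)/ln(0.552) = -12.1238/-0.59421 = 20.403.
Smallest integer k = 21.

21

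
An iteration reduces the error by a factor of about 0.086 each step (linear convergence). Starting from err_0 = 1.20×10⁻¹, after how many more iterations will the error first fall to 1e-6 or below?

5

After k steps, err_k ≈ 1.20×10⁻¹·0.086^k.
Need 0.086^k ≤ 1e-6/1.20×10⁻¹ = 8.33333e-06.
k ≥ ln(8.33333e-06)/ln(0.086) = -11.6952/-2.45341 = 4.767.
Smallest integer k = 5.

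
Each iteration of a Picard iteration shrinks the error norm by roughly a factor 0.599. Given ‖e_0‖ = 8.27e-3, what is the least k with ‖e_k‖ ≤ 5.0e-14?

51

After k steps, ‖e_k‖ ≈ 8.27e-3·0.599^k.
Need 0.599^k ≤ 5.0e-14/8.27e-3 = 6.04595e-12.
k ≥ ln(6.04595e-12)/ln(0.599) = -25.8316/-0.51249 = 50.404.
Smallest integer k = 51.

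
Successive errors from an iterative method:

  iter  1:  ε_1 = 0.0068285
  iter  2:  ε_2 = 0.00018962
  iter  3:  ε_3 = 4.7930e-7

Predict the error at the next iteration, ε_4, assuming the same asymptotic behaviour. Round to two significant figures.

2.2e-11

First estimate the order: p ≈ ln(ε_3/ε_2) / ln(ε_2/ε_1) = ln(4.7930e-7/0.00018962)/ln(0.00018962/0.0068285) = ln(0.00252769)/ln(0.0277689) ≈ 1.6687.
Then ε_4 ≈ ε_3·(ε_3/ε_2)^p = 4.7930e-7·(0.00252769)^1.6687 = 4.7930e-7·4.63367e-05 ≈ 2.221e-11.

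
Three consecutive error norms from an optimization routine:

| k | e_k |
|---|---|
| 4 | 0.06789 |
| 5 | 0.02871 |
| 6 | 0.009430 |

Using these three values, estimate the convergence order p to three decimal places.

p ≈ ln(e_6/e_5) / ln(e_5/e_4)
  = ln(0.009430/0.02871) / ln(0.02871/0.06789)
  = ln(0.328457) / ln(0.42289)
  = -1.113349 / -0.860643 ≈ 1.293625

1.294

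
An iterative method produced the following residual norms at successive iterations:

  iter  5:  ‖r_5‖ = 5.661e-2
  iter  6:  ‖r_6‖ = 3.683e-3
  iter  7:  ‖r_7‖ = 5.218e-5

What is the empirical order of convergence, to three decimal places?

1.558

p ≈ ln(‖r_7‖/‖r_6‖) / ln(‖r_6‖/‖r_5‖)
  = ln(5.218e-5/3.683e-3) / ln(3.683e-3/5.661e-2)
  = ln(0.0141678) / ln(0.0650592)
  = -4.256783 / -2.732458 ≈ 1.557859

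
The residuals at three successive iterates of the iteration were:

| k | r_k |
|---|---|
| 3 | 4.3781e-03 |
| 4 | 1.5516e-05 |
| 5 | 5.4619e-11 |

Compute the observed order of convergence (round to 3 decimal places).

2.225

p ≈ ln(r_5/r_4) / ln(r_4/r_3)
  = ln(5.4619e-11/1.5516e-05) / ln(1.5516e-05/4.3781e-03)
  = ln(3.52017e-06) / ln(0.003544)
  = -12.557001 / -5.642499 ≈ 2.225433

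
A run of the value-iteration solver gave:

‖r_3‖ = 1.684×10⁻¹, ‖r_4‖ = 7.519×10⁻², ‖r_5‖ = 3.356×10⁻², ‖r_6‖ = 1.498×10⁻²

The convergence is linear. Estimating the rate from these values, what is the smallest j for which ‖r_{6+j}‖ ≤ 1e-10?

24

Rate ρ ≈ ‖r_6‖/‖r_5‖ = 1.498×10⁻²/3.356×10⁻² = 0.4464.
After j more steps, ‖r_{6+j}‖ ≈ 1.498×10⁻²·ρ^j; need ρ^j ≤ 1e-10/1.498×10⁻² = 6.67557e-09.
j ≥ ln(6.67557e-09)/ln(0.4464) = -18.8248/-0.80654 = 23.340.
So 24 more iterations are needed.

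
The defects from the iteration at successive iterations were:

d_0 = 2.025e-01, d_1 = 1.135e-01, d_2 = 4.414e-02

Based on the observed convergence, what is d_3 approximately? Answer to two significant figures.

First estimate the order: p ≈ ln(d_2/d_1) / ln(d_1/d_0) = ln(4.414e-02/1.135e-01)/ln(1.135e-01/2.025e-01) = ln(0.388899)/ln(0.560494) ≈ 1.6313.
Then d_3 ≈ d_2·(d_2/d_1)^p = 4.414e-02·(0.388899)^1.6313 = 4.414e-02·0.21424 ≈ 0.009457.

9.5e-3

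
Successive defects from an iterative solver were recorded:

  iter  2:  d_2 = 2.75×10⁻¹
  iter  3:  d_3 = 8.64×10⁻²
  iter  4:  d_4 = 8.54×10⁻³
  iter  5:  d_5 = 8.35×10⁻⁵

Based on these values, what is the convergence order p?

Consecutive ratios: d_5/d_4 = 8.35×10⁻⁵/8.54×10⁻³ = 0.00977752, d_4/d_3 = 8.54×10⁻³/8.64×10⁻² = 0.0988426.
p ≈ ln(0.00977752)/ln(0.0988426) = -4.6277/-2.3142 ≈ 2.00.
So the convergence is quadratic (order 2).

2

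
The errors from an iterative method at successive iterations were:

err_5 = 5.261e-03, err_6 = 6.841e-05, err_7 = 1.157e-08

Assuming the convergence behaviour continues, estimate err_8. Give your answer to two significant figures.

First estimate the order: p ≈ ln(err_7/err_6) / ln(err_6/err_5) = ln(1.157e-08/6.841e-05)/ln(6.841e-05/5.261e-03) = ln(0.000169127)/ln(0.0130032) ≈ 1.9999.
Then err_8 ≈ err_7·(err_7/err_6)^p = 1.157e-08·(0.000169127)^1.9999 = 1.157e-08·2.86288e-08 ≈ 3.312e-16.

3.3e-16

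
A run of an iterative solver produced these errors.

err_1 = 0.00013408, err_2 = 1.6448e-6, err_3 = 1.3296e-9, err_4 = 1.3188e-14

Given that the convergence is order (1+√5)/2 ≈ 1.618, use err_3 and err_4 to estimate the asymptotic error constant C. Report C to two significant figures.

3.0

C ≈ err_4 / err_3^1.618
  = 1.3188e-14 / (1.3296e-9)^1.618
  = 1.3188e-14 / 4.34691e-15 ≈ 3.0339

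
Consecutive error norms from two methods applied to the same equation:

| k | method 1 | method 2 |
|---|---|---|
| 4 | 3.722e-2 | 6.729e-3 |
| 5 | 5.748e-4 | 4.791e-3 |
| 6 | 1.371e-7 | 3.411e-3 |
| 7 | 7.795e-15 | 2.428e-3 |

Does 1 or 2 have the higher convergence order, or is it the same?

1

Method 1: p ≈ ln(7.795e-15/1.371e-7)/ln(1.371e-7/5.748e-4) ≈ 2.00.
Method 2: p ≈ ln(2.428e-3/3.411e-3)/ln(3.411e-3/4.791e-3) ≈ 1.00.
Method 1 has the higher order (≈2.0 vs ≈1.0).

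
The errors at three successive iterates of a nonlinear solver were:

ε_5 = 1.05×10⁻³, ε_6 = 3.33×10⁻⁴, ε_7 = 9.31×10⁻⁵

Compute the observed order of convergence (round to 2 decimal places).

1.11

p ≈ ln(ε_7/ε_6) / ln(ε_6/ε_5)
  = ln(9.31×10⁻⁵/3.33×10⁻⁴) / ln(3.33×10⁻⁴/1.05×10⁻³)
  = ln(0.27958) / ln(0.317143)
  = -1.27447 / -1.14840 ≈ 1.10978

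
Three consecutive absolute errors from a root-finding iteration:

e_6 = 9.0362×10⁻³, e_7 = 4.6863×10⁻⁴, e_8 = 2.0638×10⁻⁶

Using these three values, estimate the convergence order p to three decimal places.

1.833

p ≈ ln(e_8/e_7) / ln(e_7/e_6)
  = ln(2.0638×10⁻⁶/4.6863×10⁻⁴) / ln(4.6863×10⁻⁴/9.0362×10⁻³)
  = ln(0.0044039) / ln(0.0518614)
  = -5.425265 / -2.959181 ≈ 1.833367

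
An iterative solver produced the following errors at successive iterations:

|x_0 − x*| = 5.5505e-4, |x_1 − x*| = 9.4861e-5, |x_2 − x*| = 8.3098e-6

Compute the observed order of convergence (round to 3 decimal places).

1.378

p ≈ ln(|x_2 − x*|/|x_1 − x*|) / ln(|x_1 − x*|/|x_0 − x*|)
  = ln(8.3098e-6/9.4861e-5) / ln(9.4861e-5/5.5505e-4)
  = ln(0.0875998) / ln(0.170905)
  = -2.434977 / -1.766647 ≈ 1.378304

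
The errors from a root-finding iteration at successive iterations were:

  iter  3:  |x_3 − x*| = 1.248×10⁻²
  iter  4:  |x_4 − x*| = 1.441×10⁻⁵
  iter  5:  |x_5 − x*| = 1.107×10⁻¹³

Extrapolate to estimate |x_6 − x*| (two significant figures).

4.3e-36

First estimate the order: p ≈ ln(|x_5 − x*|/|x_4 − x*|) / ln(|x_4 − x*|/|x_3 − x*|) = ln(1.107×10⁻¹³/1.441×10⁻⁵)/ln(1.441×10⁻⁵/1.248×10⁻²) = ln(7.68217e-09)/ln(0.00115465) ≈ 2.7623.
Then |x_6 − x*| ≈ |x_5 − x*|·(|x_5 − x*|/|x_4 − x*|)^p = 1.107×10⁻¹³·(7.68217e-09)^2.7623 = 1.107×10⁻¹³·3.84833e-23 ≈ 4.26e-36.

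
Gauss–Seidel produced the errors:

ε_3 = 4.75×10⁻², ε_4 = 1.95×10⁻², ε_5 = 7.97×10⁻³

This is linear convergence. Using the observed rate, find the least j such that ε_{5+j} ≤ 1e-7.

Rate ρ ≈ ε_5/ε_4 = 7.97×10⁻³/1.95×10⁻² = 0.4087.
After j more steps, ε_{5+j} ≈ 7.97×10⁻³·ρ^j; need ρ^j ≤ 1e-7/7.97×10⁻³ = 1.25471e-05.
j ≥ ln(1.25471e-05)/ln(0.4087) = -11.2860/-0.89477 = 12.613.
So 13 more iterations are needed.

13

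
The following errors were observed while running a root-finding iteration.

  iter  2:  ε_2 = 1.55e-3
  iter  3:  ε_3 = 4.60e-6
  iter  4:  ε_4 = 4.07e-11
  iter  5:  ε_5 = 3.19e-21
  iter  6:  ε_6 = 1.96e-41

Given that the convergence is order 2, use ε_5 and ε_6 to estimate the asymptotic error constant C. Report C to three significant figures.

1.93

C ≈ ε_6 / ε_5^2
  = 1.96e-41 / (3.19e-21)^2
  = 1.96e-41 / 1.01761e-41 ≈ 1.9261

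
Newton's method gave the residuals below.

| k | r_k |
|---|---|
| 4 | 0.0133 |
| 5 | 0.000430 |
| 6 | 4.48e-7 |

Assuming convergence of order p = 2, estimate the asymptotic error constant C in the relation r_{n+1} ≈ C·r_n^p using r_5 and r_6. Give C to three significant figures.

C ≈ r_6 / r_5^2
  = 4.48e-7 / (0.000430)^2
  = 4.48e-7 / 1.849e-07 ≈ 2.4229

2.42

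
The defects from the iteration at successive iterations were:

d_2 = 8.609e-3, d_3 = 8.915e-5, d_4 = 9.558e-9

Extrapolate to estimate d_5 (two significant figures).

1.1e-16

First estimate the order: p ≈ ln(d_4/d_3) / ln(d_3/d_2) = ln(9.558e-9/8.915e-5)/ln(8.915e-5/8.609e-3) = ln(0.000107213)/ln(0.0103554) ≈ 2.0000.
Then d_5 ≈ d_4·(d_4/d_3)^p = 9.558e-9·(0.000107213)^2.0000 = 9.558e-9·1.14946e-08 ≈ 1.099e-16.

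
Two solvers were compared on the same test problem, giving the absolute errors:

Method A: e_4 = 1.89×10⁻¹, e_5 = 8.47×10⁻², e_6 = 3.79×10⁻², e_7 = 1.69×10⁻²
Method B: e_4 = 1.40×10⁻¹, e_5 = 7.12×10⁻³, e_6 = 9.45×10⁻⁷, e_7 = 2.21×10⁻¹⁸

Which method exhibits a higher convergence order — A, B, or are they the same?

B

Method A: p ≈ ln(1.69×10⁻²/3.79×10⁻²)/ln(3.79×10⁻²/8.47×10⁻²) ≈ 1.00.
Method B: p ≈ ln(2.21×10⁻¹⁸/9.45×10⁻⁷)/ln(9.45×10⁻⁷/7.12×10⁻³) ≈ 3.00.
Method B has the higher order (≈3.0 vs ≈1.0).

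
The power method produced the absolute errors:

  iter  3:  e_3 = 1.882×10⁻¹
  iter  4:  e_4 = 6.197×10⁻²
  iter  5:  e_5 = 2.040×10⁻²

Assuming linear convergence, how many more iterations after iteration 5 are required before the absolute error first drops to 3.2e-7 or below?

Rate ρ ≈ e_5/e_4 = 2.040×10⁻²/6.197×10⁻² = 0.3292.
After j more steps, e_{5+j} ≈ 2.040×10⁻²·ρ^j; need ρ^j ≤ 3.2e-7/2.040×10⁻² = 1.56863e-05.
j ≥ ln(1.56863e-05)/ln(0.3292) = -11.0627/-1.11109 = 9.957.
So 10 more iterations are needed.

10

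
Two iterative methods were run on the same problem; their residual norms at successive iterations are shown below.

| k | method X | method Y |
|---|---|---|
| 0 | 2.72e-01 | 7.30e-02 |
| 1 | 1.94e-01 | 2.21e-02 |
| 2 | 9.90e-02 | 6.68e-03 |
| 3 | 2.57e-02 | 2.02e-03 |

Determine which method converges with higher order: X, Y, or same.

Method X: p ≈ ln(2.57e-02/9.90e-02)/ln(9.90e-02/1.94e-01) ≈ 2.00.
Method Y: p ≈ ln(2.02e-03/6.68e-03)/ln(6.68e-03/2.21e-02) ≈ 1.00.
Method X has the higher order (≈2.0 vs ≈1.0).

X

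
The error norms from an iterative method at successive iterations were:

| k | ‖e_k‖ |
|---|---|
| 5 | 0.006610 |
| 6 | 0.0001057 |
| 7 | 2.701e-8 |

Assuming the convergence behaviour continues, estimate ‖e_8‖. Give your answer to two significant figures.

1.8e-15

First estimate the order: p ≈ ln(‖e_7‖/‖e_6‖) / ln(‖e_6‖/‖e_5‖) = ln(2.701e-8/0.0001057)/ln(0.0001057/0.006610) = ln(0.000255535)/ln(0.0159909) ≈ 2.0002.
Then ‖e_8‖ ≈ ‖e_7‖·(‖e_7‖/‖e_6‖)^p = 2.701e-8·(0.000255535)^2.0002 = 2.701e-8·6.51902e-08 ≈ 1.761e-15.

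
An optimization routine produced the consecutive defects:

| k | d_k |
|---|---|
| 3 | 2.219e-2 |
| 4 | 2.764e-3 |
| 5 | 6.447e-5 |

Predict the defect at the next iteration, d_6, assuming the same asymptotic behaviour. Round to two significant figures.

First estimate the order: p ≈ ln(d_5/d_4) / ln(d_4/d_3) = ln(6.447e-5/2.764e-3)/ln(2.764e-3/2.219e-2) = ln(0.0233249)/ln(0.124561) ≈ 1.8043.
Then d_6 ≈ d_5·(d_5/d_4)^p = 6.447e-5·(0.0233249)^1.8043 = 6.447e-5·0.00113516 ≈ 7.318e-08.

7.3e-8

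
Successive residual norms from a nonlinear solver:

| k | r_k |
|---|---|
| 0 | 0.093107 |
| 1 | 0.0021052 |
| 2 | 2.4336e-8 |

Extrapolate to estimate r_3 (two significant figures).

3.8e-23

First estimate the order: p ≈ ln(r_2/r_1) / ln(r_1/r_0) = ln(2.4336e-8/0.0021052)/ln(0.0021052/0.093107) = ln(1.15599e-05)/ln(0.0226105) ≈ 3.0000.
Then r_3 ≈ r_2·(r_2/r_1)^p = 2.4336e-8·(1.15599e-05)^3.0000 = 2.4336e-8·1.54476e-15 ≈ 3.759e-23.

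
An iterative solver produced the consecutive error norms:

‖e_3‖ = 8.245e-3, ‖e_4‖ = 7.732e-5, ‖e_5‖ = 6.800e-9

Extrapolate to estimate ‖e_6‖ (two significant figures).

5.3e-17

First estimate the order: p ≈ ln(‖e_5‖/‖e_4‖) / ln(‖e_4‖/‖e_3‖) = ln(6.800e-9/7.732e-5)/ln(7.732e-5/8.245e-3) = ln(8.79462e-05)/ln(0.0093778) ≈ 2.0000.
Then ‖e_6‖ ≈ ‖e_5‖·(‖e_5‖/‖e_4‖)^p = 6.800e-9·(8.79462e-05)^2.0000 = 6.800e-9·7.73453e-09 ≈ 5.259e-17.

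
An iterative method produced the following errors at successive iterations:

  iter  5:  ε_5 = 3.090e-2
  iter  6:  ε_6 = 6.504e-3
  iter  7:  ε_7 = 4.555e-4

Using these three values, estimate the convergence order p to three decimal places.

1.706

p ≈ ln(ε_7/ε_6) / ln(ε_6/ε_5)
  = ln(4.555e-4/6.504e-3) / ln(6.504e-3/3.090e-2)
  = ln(0.0700338) / ln(0.210485)
  = -2.658777 / -1.558341 ≈ 1.706159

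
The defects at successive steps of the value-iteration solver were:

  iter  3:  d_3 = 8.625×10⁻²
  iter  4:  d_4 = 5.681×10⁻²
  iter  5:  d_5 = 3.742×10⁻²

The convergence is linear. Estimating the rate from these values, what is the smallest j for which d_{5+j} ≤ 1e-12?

59

Rate ρ ≈ d_5/d_4 = 3.742×10⁻²/5.681×10⁻² = 0.6587.
After j more steps, d_{5+j} ≈ 3.742×10⁻²·ρ^j; need ρ^j ≤ 1e-12/3.742×10⁻² = 2.67237e-11.
j ≥ ln(2.67237e-11)/ln(0.6587) = -24.3455/-0.41749 = 58.314.
So 59 more iterations are needed.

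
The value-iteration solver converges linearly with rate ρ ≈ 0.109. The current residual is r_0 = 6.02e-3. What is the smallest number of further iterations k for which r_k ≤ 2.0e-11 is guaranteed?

9

After k steps, r_k ≈ 6.02e-3·0.109^k.
Need 0.109^k ≤ 2.0e-11/6.02e-3 = 3.32226e-09.
k ≥ ln(3.32226e-09)/ln(0.109) = -19.5226/-2.21641 = 8.808.
Smallest integer k = 9.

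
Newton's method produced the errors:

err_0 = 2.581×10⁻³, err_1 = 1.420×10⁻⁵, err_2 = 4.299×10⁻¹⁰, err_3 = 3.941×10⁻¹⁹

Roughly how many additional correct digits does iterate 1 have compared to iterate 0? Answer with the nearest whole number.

2

Digits gained ≈ log₁₀(err_0/err_1) = log₁₀(2.581×10⁻³/1.420×10⁻⁵) = log₁₀(181.761) ≈ 2.259.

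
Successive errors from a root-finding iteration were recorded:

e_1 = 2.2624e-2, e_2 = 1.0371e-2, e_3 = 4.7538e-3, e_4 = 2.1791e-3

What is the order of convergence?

Consecutive ratios: e_4/e_3 = 2.1791e-3/4.7538e-3 = 0.458391, e_3/e_2 = 4.7538e-3/1.0371e-2 = 0.458374.
p ≈ ln(0.458391)/ln(0.458374) = -0.7800/-0.7801 ≈ 1.00.
So the convergence is linear (order 1).

1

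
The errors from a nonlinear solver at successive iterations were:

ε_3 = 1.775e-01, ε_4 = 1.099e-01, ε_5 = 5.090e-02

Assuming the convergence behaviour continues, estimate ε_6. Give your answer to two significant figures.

First estimate the order: p ≈ ln(ε_5/ε_4) / ln(ε_4/ε_3) = ln(5.090e-02/1.099e-01)/ln(1.099e-01/1.775e-01) = ln(0.463148)/ln(0.619155) ≈ 1.6056.
Then ε_6 ≈ ε_5·(ε_5/ε_4)^p = 5.090e-02·(0.463148)^1.6056 = 5.090e-02·0.290589 ≈ 0.01479.

1.5e-2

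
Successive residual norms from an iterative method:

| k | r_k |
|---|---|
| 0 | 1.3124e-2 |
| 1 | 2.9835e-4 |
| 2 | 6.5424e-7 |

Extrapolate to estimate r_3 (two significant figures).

First estimate the order: p ≈ ln(r_2/r_1) / ln(r_1/r_0) = ln(6.5424e-7/2.9835e-4)/ln(2.9835e-4/1.3124e-2) = ln(0.00219286)/ln(0.0227332) ≈ 1.6180.
Then r_3 ≈ r_2·(r_2/r_1)^p = 6.5424e-7·(0.00219286)^1.6180 = 6.5424e-7·4.98604e-05 ≈ 3.262e-11.

3.3e-11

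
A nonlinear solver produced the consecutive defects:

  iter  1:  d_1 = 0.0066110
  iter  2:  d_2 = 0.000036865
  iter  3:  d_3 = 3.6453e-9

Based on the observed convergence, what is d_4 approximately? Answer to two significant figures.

First estimate the order: p ≈ ln(d_3/d_2) / ln(d_2/d_1) = ln(3.6453e-9/0.000036865)/ln(0.000036865/0.0066110) = ln(9.88824e-05)/ln(0.00557631) ≈ 1.7771.
Then d_4 ≈ d_3·(d_3/d_2)^p = 3.6453e-9·(9.88824e-05)^1.7771 = 3.6453e-9·7.63706e-08 ≈ 2.784e-16.

2.8e-16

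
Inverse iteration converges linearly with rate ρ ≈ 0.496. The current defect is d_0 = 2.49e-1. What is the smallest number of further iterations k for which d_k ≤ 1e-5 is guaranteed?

After k steps, d_k ≈ 2.49e-1·0.496^k.
Need 0.496^k ≤ 1e-5/2.49e-1 = 4.01606e-05.
k ≥ ln(4.01606e-05)/ln(0.496) = -10.1226/-0.70118 = 14.437.
Smallest integer k = 15.

15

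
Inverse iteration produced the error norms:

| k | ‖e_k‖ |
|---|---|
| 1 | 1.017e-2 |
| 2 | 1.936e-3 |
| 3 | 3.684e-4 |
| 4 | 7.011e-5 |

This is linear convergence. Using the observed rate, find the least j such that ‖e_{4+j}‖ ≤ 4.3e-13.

Rate ρ ≈ ‖e_4‖/‖e_3‖ = 7.011e-5/3.684e-4 = 0.1903.
After j more steps, ‖e_{4+j}‖ ≈ 7.011e-5·ρ^j; need ρ^j ≤ 4.3e-13/7.011e-5 = 6.13322e-09.
j ≥ ln(6.13322e-09)/ln(0.1903) = -18.9095/-1.65915 = 11.397.
So 12 more iterations are needed.

12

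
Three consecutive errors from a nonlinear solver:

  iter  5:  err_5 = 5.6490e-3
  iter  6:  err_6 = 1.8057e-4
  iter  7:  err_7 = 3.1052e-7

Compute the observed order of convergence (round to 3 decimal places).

p ≈ ln(err_7/err_6) / ln(err_6/err_5)
  = ln(3.1052e-7/1.8057e-4) / ln(1.8057e-4/5.6490e-3)
  = ln(0.00171967) / ln(0.0319649)
  = -6.365623 / -3.443117 ≈ 1.848797

1.849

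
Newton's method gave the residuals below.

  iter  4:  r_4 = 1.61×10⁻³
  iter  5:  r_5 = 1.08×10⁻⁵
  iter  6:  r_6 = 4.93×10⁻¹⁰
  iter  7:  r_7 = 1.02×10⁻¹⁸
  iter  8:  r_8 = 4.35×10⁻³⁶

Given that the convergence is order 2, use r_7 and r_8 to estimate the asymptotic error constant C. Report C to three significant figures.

C ≈ r_8 / r_7^2
  = 4.35×10⁻³⁶ / (1.02×10⁻¹⁸)^2
  = 4.35×10⁻³⁶ / 1.0404e-36 ≈ 4.1811

4.18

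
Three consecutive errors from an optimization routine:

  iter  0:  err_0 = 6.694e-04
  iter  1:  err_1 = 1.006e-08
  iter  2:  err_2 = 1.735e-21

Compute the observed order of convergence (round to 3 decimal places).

2.646

p ≈ ln(err_2/err_1) / ln(err_1/err_0)
  = ln(1.735e-21/1.006e-08) / ln(1.006e-08/6.694e-04)
  = ln(1.72465e-13) / ln(1.50284e-05)
  = -29.388582 / -11.105569 ≈ 2.646292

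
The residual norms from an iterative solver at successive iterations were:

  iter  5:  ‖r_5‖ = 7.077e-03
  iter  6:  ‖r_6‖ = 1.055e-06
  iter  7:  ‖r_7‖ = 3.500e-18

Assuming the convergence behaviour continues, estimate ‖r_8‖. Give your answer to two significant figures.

1.3e-52

First estimate the order: p ≈ ln(‖r_7‖/‖r_6‖) / ln(‖r_6‖/‖r_5‖) = ln(3.500e-18/1.055e-06)/ln(1.055e-06/7.077e-03) = ln(3.31754e-12)/ln(0.000149074) ≈ 2.9998.
Then ‖r_8‖ ≈ ‖r_7‖·(‖r_7‖/‖r_6‖)^p = 3.500e-18·(3.31754e-12)^2.9998 = 3.500e-18·3.67066e-35 ≈ 1.285e-52.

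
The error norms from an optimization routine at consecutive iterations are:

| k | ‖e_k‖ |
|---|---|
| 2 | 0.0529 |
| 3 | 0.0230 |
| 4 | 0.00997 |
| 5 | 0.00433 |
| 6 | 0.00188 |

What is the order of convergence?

1

Consecutive ratios: ‖e_6‖/‖e_5‖ = 0.00188/0.00433 = 0.43418, ‖e_5‖/‖e_4‖ = 0.00433/0.00997 = 0.434303.
p ≈ ln(0.43418)/ln(0.434303) = -0.8343/-0.8340 ≈ 1.00.
So the convergence is linear (order 1).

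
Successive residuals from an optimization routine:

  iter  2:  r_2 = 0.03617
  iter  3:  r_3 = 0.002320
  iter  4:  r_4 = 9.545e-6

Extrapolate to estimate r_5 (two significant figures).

First estimate the order: p ≈ ln(r_4/r_3) / ln(r_3/r_2) = ln(9.545e-6/0.002320)/ln(0.002320/0.03617) = ln(0.00411422)/ln(0.0641416) ≈ 2.0000.
Then r_5 ≈ r_4·(r_4/r_3)^p = 9.545e-6·(0.00411422)^2.0000 = 9.545e-6·1.69268e-05 ≈ 1.616e-10.

1.6e-10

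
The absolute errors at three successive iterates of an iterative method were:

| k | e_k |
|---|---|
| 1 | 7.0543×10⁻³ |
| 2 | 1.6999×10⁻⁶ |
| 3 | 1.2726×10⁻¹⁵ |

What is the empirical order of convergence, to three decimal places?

2.522

p ≈ ln(e_3/e_2) / ln(e_2/e_1)
  = ln(1.2726×10⁻¹⁵/1.6999×10⁻⁶) / ln(1.6999×10⁻⁶/7.0543×10⁻³)
  = ln(7.48632e-10) / ln(0.000240974)
  = -21.012774 / -8.330822 ≈ 2.522293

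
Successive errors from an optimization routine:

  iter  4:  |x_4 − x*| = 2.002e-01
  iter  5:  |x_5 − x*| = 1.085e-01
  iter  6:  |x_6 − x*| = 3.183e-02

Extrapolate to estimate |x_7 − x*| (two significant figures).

First estimate the order: p ≈ ln(|x_6 − x*|/|x_5 − x*|) / ln(|x_5 − x*|/|x_4 − x*|) = ln(3.183e-02/1.085e-01)/ln(1.085e-01/2.002e-01) = ln(0.293364)/ln(0.541958) ≈ 2.0020.
Then |x_7 − x*| ≈ |x_6 − x*|·(|x_6 − x*|/|x_5 − x*|)^p = 3.183e-02·(0.293364)^2.0020 = 3.183e-02·0.0858516 ≈ 0.002733.

2.7e-3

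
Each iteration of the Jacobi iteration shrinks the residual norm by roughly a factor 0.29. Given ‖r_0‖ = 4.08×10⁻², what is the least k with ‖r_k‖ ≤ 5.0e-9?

13

After k steps, ‖r_k‖ ≈ 4.08×10⁻²·0.29^k.
Need 0.29^k ≤ 5.0e-9/4.08×10⁻² = 1.22549e-07.
k ≥ ln(1.22549e-07)/ln(0.29) = -15.9148/-1.23787 = 12.857.
Smallest integer k = 13.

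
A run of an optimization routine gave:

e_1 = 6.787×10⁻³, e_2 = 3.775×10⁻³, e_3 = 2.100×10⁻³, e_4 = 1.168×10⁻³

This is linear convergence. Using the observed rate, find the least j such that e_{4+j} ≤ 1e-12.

36

Rate ρ ≈ e_4/e_3 = 1.168×10⁻³/2.100×10⁻³ = 0.5562.
After j more steps, e_{4+j} ≈ 1.168×10⁻³·ρ^j; need ρ^j ≤ 1e-12/1.168×10⁻³ = 8.56164e-10.
j ≥ ln(8.56164e-10)/ln(0.5562) = -20.8786/-0.58663 = 35.591.
So 36 more iterations are needed.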